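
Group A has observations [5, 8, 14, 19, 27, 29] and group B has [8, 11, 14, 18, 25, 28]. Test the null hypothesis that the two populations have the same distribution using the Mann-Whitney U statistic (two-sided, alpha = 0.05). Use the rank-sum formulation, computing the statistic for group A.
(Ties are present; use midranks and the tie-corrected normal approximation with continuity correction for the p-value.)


Step 1: Combine and sort all 12 observations; assign midranks.
sorted (value, group): (5,X), (8,X), (8,Y), (11,Y), (14,X), (14,Y), (18,Y), (19,X), (25,Y), (27,X), (28,Y), (29,X)
ranks: 5->1, 8->2.5, 8->2.5, 11->4, 14->5.5, 14->5.5, 18->7, 19->8, 25->9, 27->10, 28->11, 29->12
Step 2: Rank sum for X: R1 = 1 + 2.5 + 5.5 + 8 + 10 + 12 = 39.
Step 3: U_X = R1 - n1(n1+1)/2 = 39 - 6*7/2 = 39 - 21 = 18.
       U_Y = n1*n2 - U_X = 36 - 18 = 18.
Step 4: Ties are present, so use the tie-corrected normal approximation (with continuity correction) for the p-value.
Step 5: p-value = 1.000000; compare to alpha = 0.05. fail to reject H0.

U_X = 18, p = 1.000000, fail to reject H0 at alpha = 0.05.


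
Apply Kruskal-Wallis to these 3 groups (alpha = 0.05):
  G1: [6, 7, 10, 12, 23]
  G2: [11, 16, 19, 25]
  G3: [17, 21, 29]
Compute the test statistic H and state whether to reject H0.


Step 1: Combine all N = 12 observations and assign midranks.
sorted (value, group, rank): (6,G1,1), (7,G1,2), (10,G1,3), (11,G2,4), (12,G1,5), (16,G2,6), (17,G3,7), (19,G2,8), (21,G3,9), (23,G1,10), (25,G2,11), (29,G3,12)
Step 2: Sum ranks within each group.
R_1 = 21 (n_1 = 5)
R_2 = 29 (n_2 = 4)
R_3 = 28 (n_3 = 3)
Step 3: H = 12/(N(N+1)) * sum(R_i^2/n_i) - 3(N+1)
     = 12/(12*13) * (21^2/5 + 29^2/4 + 28^2/3) - 3*13
     = 0.076923 * 559.783 - 39
     = 4.060256.
Step 4: No ties, so H is used without correction.
Step 5: Under H0, H ~ chi^2(2); p-value = 0.131319.
Step 6: alpha = 0.05. fail to reject H0.

H = 4.0603, df = 2, p = 0.131319, fail to reject H0.


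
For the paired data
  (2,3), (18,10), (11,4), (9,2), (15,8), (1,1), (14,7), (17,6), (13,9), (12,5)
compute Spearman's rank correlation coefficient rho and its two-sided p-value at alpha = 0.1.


Step 1: Rank x and y separately (midranks; no ties here).
rank(x): 2->2, 18->10, 11->4, 9->3, 15->8, 1->1, 14->7, 17->9, 13->6, 12->5
rank(y): 3->3, 10->10, 4->4, 2->2, 8->8, 1->1, 7->7, 6->6, 9->9, 5->5
Step 2: d_i = R_x(i) - R_y(i); compute d_i^2.
  (2-3)^2=1, (10-10)^2=0, (4-4)^2=0, (3-2)^2=1, (8-8)^2=0, (1-1)^2=0, (7-7)^2=0, (9-6)^2=9, (6-9)^2=9, (5-5)^2=0
sum(d^2) = 20.
Step 3: rho = 1 - 6*20 / (10*(10^2 - 1)) = 1 - 120/990 = 0.878788.
Step 4: Under H0, t = rho * sqrt((n-2)/(1-rho^2)) = 5.2086 ~ t(8).
Step 5: Two-sided p-value from the t-distribution with 8 df = 0.000814.
Step 6: alpha = 0.1. reject H0.

rho = 0.8788, p = 0.000814, reject H0 at alpha = 0.1.


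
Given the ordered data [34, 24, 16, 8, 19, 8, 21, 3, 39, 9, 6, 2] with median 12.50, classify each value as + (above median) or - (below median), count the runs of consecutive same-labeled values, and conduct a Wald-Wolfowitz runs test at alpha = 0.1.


Step 1: Compute median = 12.50; label A = above, B = below.
Labels in order: AAABABABABBB  (n_A = 6, n_B = 6)
Step 2: Count runs R = 8.
Step 3: Under H0 (random ordering), E[R] = 2*n_A*n_B/(n_A+n_B) + 1 = 2*6*6/12 + 1 = 7.0000.
        Var[R] = 2*n_A*n_B*(2*n_A*n_B - n_A - n_B) / ((n_A+n_B)^2 * (n_A+n_B-1)) = 4320/1584 = 2.7273.
        SD[R] = 1.6514.
Step 4: Continuity-corrected z = (R - 0.5 - E[R]) / SD[R] = (8 - 0.5 - 7.0000) / 1.6514 = 0.3028.
Step 5: Two-sided p-value via normal approximation = 2*(1 - Phi(|z|)) = 0.762069.
Step 6: alpha = 0.1. fail to reject H0.

R = 8, z = 0.3028, p = 0.762069, fail to reject H0.


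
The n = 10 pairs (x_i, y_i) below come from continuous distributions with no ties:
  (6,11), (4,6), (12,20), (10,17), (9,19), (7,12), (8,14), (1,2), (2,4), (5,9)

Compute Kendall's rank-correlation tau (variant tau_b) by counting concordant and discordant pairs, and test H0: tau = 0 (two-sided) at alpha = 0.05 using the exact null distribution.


Step 1: Enumerate the 45 unordered pairs (i,j) with i<j and classify each by sign(x_j-x_i) * sign(y_j-y_i).
  (1,2):dx=-2,dy=-5->C; (1,3):dx=+6,dy=+9->C; (1,4):dx=+4,dy=+6->C; (1,5):dx=+3,dy=+8->C
  (1,6):dx=+1,dy=+1->C; (1,7):dx=+2,dy=+3->C; (1,8):dx=-5,dy=-9->C; (1,9):dx=-4,dy=-7->C
  (1,10):dx=-1,dy=-2->C; (2,3):dx=+8,dy=+14->C; (2,4):dx=+6,dy=+11->C; (2,5):dx=+5,dy=+13->C
  (2,6):dx=+3,dy=+6->C; (2,7):dx=+4,dy=+8->C; (2,8):dx=-3,dy=-4->C; (2,9):dx=-2,dy=-2->C
  (2,10):dx=+1,dy=+3->C; (3,4):dx=-2,dy=-3->C; (3,5):dx=-3,dy=-1->C; (3,6):dx=-5,dy=-8->C
  (3,7):dx=-4,dy=-6->C; (3,8):dx=-11,dy=-18->C; (3,9):dx=-10,dy=-16->C; (3,10):dx=-7,dy=-11->C
  (4,5):dx=-1,dy=+2->D; (4,6):dx=-3,dy=-5->C; (4,7):dx=-2,dy=-3->C; (4,8):dx=-9,dy=-15->C
  (4,9):dx=-8,dy=-13->C; (4,10):dx=-5,dy=-8->C; (5,6):dx=-2,dy=-7->C; (5,7):dx=-1,dy=-5->C
  (5,8):dx=-8,dy=-17->C; (5,9):dx=-7,dy=-15->C; (5,10):dx=-4,dy=-10->C; (6,7):dx=+1,dy=+2->C
  (6,8):dx=-6,dy=-10->C; (6,9):dx=-5,dy=-8->C; (6,10):dx=-2,dy=-3->C; (7,8):dx=-7,dy=-12->C
  (7,9):dx=-6,dy=-10->C; (7,10):dx=-3,dy=-5->C; (8,9):dx=+1,dy=+2->C; (8,10):dx=+4,dy=+7->C
  (9,10):dx=+3,dy=+5->C
Step 2: C = 44, D = 1, total pairs = 45.
Step 3: tau = (C - D)/(n(n-1)/2) = (44 - 1)/45 = 0.955556.
Step 4: Exact two-sided p-value (enumerate n! = 3628800 permutations of y under H0): p = 0.000006.
Step 5: alpha = 0.05. reject H0.

tau_b = 0.9556 (C=44, D=1), p = 0.000006, reject H0.


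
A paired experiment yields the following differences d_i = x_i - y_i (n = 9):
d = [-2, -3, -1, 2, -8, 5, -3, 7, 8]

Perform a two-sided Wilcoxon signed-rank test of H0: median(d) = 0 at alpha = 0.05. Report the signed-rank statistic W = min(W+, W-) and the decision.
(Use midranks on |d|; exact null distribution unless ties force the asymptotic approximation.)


Step 1: Drop any zero differences (none here) and take |d_i|.
|d| = [2, 3, 1, 2, 8, 5, 3, 7, 8]
Step 2: Midrank |d_i| (ties get averaged ranks).
ranks: |2|->2.5, |3|->4.5, |1|->1, |2|->2.5, |8|->8.5, |5|->6, |3|->4.5, |7|->7, |8|->8.5
Step 3: Attach original signs; sum ranks with positive sign and with negative sign.
W+ = 2.5 + 6 + 7 + 8.5 = 24
W- = 2.5 + 4.5 + 1 + 8.5 + 4.5 = 21
(Check: W+ + W- = 45 should equal n(n+1)/2 = 45.)
Step 4: Test statistic W = min(W+, W-) = 21.
Step 5: Ties in |d|, so use the tie-corrected normal approximation.
        E[W] = n(n+1)/4 = 9*10/4 = 22.5.
        Tie groups: |d|=2 (t=2), |d|=3 (t=2), |d|=8 (t=2); sum(t^3 - t) = 18.
        Var[W] = n(n+1)(2n+1)/24 - sum(t^3-t)/48 = 1710/24 - 18/48 = 70.875.
        z = (W - E[W]) / sqrt(Var[W]) = (21 - 22.5) / 8.4187 = -0.1782.
        Two-sided p = 2*Phi(z) = 0.858586.
Step 6: alpha = 0.05. fail to reject H0.

W+ = 24, W- = 21, W = min = 21, p = 0.858586, fail to reject H0.


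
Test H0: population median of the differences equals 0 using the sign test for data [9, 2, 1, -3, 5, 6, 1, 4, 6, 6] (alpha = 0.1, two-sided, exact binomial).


Step 1: Discard zero differences. Original n = 10; n_eff = number of nonzero differences = 10.
Nonzero differences (with sign): +9, +2, +1, -3, +5, +6, +1, +4, +6, +6
Step 2: Count signs: positive = 9, negative = 1.
Step 3: Under H0: P(positive) = 0.5, so the number of positives S ~ Bin(10, 0.5).
Step 4: Two-sided exact p-value = sum of Bin(10,0.5) probabilities at or below the observed probability = 0.021484.
Step 5: alpha = 0.1. reject H0.

n_eff = 10, pos = 9, neg = 1, p = 0.021484, reject H0.


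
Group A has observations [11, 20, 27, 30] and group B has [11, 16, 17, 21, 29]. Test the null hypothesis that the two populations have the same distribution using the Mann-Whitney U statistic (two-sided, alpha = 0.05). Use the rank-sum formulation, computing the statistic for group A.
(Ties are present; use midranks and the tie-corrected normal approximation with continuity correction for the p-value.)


Step 1: Combine and sort all 9 observations; assign midranks.
sorted (value, group): (11,X), (11,Y), (16,Y), (17,Y), (20,X), (21,Y), (27,X), (29,Y), (30,X)
ranks: 11->1.5, 11->1.5, 16->3, 17->4, 20->5, 21->6, 27->7, 29->8, 30->9
Step 2: Rank sum for X: R1 = 1.5 + 5 + 7 + 9 = 22.5.
Step 3: U_X = R1 - n1(n1+1)/2 = 22.5 - 4*5/2 = 22.5 - 10 = 12.5.
       U_Y = n1*n2 - U_X = 20 - 12.5 = 7.5.
Step 4: Ties are present, so use the tie-corrected normal approximation (with continuity correction) for the p-value.
Step 5: p-value = 0.622753; compare to alpha = 0.05. fail to reject H0.

U_X = 12.5, p = 0.622753, fail to reject H0 at alpha = 0.05.


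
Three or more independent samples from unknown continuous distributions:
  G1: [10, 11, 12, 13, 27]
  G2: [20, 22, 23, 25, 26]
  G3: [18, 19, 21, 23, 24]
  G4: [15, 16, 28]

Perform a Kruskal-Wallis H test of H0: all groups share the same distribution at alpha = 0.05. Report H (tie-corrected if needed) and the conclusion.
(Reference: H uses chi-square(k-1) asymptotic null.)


Step 1: Combine all N = 18 observations and assign midranks.
sorted (value, group, rank): (10,G1,1), (11,G1,2), (12,G1,3), (13,G1,4), (15,G4,5), (16,G4,6), (18,G3,7), (19,G3,8), (20,G2,9), (21,G3,10), (22,G2,11), (23,G2,12.5), (23,G3,12.5), (24,G3,14), (25,G2,15), (26,G2,16), (27,G1,17), (28,G4,18)
Step 2: Sum ranks within each group.
R_1 = 27 (n_1 = 5)
R_2 = 63.5 (n_2 = 5)
R_3 = 51.5 (n_3 = 5)
R_4 = 29 (n_4 = 3)
Step 3: H = 12/(N(N+1)) * sum(R_i^2/n_i) - 3(N+1)
     = 12/(18*19) * (27^2/5 + 63.5^2/5 + 51.5^2/5 + 29^2/3) - 3*19
     = 0.035088 * 1763.03 - 57
     = 4.860819.
Step 4: Ties present; correction factor C = 1 - 6/(18^3 - 18) = 0.998968. Corrected H = 4.860819 / 0.998968 = 4.865840.
Step 5: Under H0, H ~ chi^2(3); p-value = 0.181889.
Step 6: alpha = 0.05. fail to reject H0.

H = 4.8658, df = 3, p = 0.181889, fail to reject H0.


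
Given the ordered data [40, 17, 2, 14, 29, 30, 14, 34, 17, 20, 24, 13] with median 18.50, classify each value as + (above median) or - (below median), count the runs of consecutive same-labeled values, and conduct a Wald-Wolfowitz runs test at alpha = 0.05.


Step 1: Compute median = 18.50; label A = above, B = below.
Labels in order: ABBBAABABAAB  (n_A = 6, n_B = 6)
Step 2: Count runs R = 8.
Step 3: Under H0 (random ordering), E[R] = 2*n_A*n_B/(n_A+n_B) + 1 = 2*6*6/12 + 1 = 7.0000.
        Var[R] = 2*n_A*n_B*(2*n_A*n_B - n_A - n_B) / ((n_A+n_B)^2 * (n_A+n_B-1)) = 4320/1584 = 2.7273.
        SD[R] = 1.6514.
Step 4: Continuity-corrected z = (R - 0.5 - E[R]) / SD[R] = (8 - 0.5 - 7.0000) / 1.6514 = 0.3028.
Step 5: Two-sided p-value via normal approximation = 2*(1 - Phi(|z|)) = 0.762069.
Step 6: alpha = 0.05. fail to reject H0.

R = 8, z = 0.3028, p = 0.762069, fail to reject H0.


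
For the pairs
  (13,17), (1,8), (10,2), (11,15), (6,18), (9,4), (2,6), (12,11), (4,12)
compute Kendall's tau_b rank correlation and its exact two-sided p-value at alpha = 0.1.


Step 1: Enumerate the 36 unordered pairs (i,j) with i<j and classify each by sign(x_j-x_i) * sign(y_j-y_i).
  (1,2):dx=-12,dy=-9->C; (1,3):dx=-3,dy=-15->C; (1,4):dx=-2,dy=-2->C; (1,5):dx=-7,dy=+1->D
  (1,6):dx=-4,dy=-13->C; (1,7):dx=-11,dy=-11->C; (1,8):dx=-1,dy=-6->C; (1,9):dx=-9,dy=-5->C
  (2,3):dx=+9,dy=-6->D; (2,4):dx=+10,dy=+7->C; (2,5):dx=+5,dy=+10->C; (2,6):dx=+8,dy=-4->D
  (2,7):dx=+1,dy=-2->D; (2,8):dx=+11,dy=+3->C; (2,9):dx=+3,dy=+4->C; (3,4):dx=+1,dy=+13->C
  (3,5):dx=-4,dy=+16->D; (3,6):dx=-1,dy=+2->D; (3,7):dx=-8,dy=+4->D; (3,8):dx=+2,dy=+9->C
  (3,9):dx=-6,dy=+10->D; (4,5):dx=-5,dy=+3->D; (4,6):dx=-2,dy=-11->C; (4,7):dx=-9,dy=-9->C
  (4,8):dx=+1,dy=-4->D; (4,9):dx=-7,dy=-3->C; (5,6):dx=+3,dy=-14->D; (5,7):dx=-4,dy=-12->C
  (5,8):dx=+6,dy=-7->D; (5,9):dx=-2,dy=-6->C; (6,7):dx=-7,dy=+2->D; (6,8):dx=+3,dy=+7->C
  (6,9):dx=-5,dy=+8->D; (7,8):dx=+10,dy=+5->C; (7,9):dx=+2,dy=+6->C; (8,9):dx=-8,dy=+1->D
Step 2: C = 21, D = 15, total pairs = 36.
Step 3: tau = (C - D)/(n(n-1)/2) = (21 - 15)/36 = 0.166667.
Step 4: Exact two-sided p-value (enumerate n! = 362880 permutations of y under H0): p = 0.612202.
Step 5: alpha = 0.1. fail to reject H0.

tau_b = 0.1667 (C=21, D=15), p = 0.612202, fail to reject H0.


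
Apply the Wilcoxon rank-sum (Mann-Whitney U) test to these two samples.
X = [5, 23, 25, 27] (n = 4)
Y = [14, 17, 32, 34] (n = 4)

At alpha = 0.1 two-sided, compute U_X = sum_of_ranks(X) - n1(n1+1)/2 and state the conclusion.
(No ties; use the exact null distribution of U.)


Step 1: Combine and sort all 8 observations; assign midranks.
sorted (value, group): (5,X), (14,Y), (17,Y), (23,X), (25,X), (27,X), (32,Y), (34,Y)
ranks: 5->1, 14->2, 17->3, 23->4, 25->5, 27->6, 32->7, 34->8
Step 2: Rank sum for X: R1 = 1 + 4 + 5 + 6 = 16.
Step 3: U_X = R1 - n1(n1+1)/2 = 16 - 4*5/2 = 16 - 10 = 6.
       U_Y = n1*n2 - U_X = 16 - 6 = 10.
Step 4: No ties, so the exact null distribution of U (based on enumerating the C(8,4) = 70 equally likely rank assignments) gives the two-sided p-value.
Step 5: p-value = 0.685714; compare to alpha = 0.1. fail to reject H0.

U_X = 6, p = 0.685714, fail to reject H0 at alpha = 0.1.


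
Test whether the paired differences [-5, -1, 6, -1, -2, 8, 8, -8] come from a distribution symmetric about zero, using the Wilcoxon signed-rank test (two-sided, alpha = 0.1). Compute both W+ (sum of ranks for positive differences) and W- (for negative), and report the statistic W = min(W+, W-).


Step 1: Drop any zero differences (none here) and take |d_i|.
|d| = [5, 1, 6, 1, 2, 8, 8, 8]
Step 2: Midrank |d_i| (ties get averaged ranks).
ranks: |5|->4, |1|->1.5, |6|->5, |1|->1.5, |2|->3, |8|->7, |8|->7, |8|->7
Step 3: Attach original signs; sum ranks with positive sign and with negative sign.
W+ = 5 + 7 + 7 = 19
W- = 4 + 1.5 + 1.5 + 3 + 7 = 17
(Check: W+ + W- = 36 should equal n(n+1)/2 = 36.)
Step 4: Test statistic W = min(W+, W-) = 17.
Step 5: Ties in |d|, so use the tie-corrected normal approximation.
        E[W] = n(n+1)/4 = 8*9/4 = 18.
        Tie groups: |d|=1 (t=2), |d|=8 (t=3); sum(t^3 - t) = 30.
        Var[W] = n(n+1)(2n+1)/24 - sum(t^3-t)/48 = 1224/24 - 30/48 = 50.375.
        z = (W - E[W]) / sqrt(Var[W]) = (17 - 18) / 7.0975 = -0.1409.
        Two-sided p = 2*Phi(z) = 0.887954.
Step 6: alpha = 0.1. fail to reject H0.

W+ = 19, W- = 17, W = min = 17, p = 0.887954, fail to reject H0.


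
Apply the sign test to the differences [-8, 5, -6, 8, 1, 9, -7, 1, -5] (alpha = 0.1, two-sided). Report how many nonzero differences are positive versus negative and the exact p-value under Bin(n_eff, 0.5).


Step 1: Discard zero differences. Original n = 9; n_eff = number of nonzero differences = 9.
Nonzero differences (with sign): -8, +5, -6, +8, +1, +9, -7, +1, -5
Step 2: Count signs: positive = 5, negative = 4.
Step 3: Under H0: P(positive) = 0.5, so the number of positives S ~ Bin(9, 0.5).
Step 4: Two-sided exact p-value = sum of Bin(9,0.5) probabilities at or below the observed probability = 1.000000.
Step 5: alpha = 0.1. fail to reject H0.

n_eff = 9, pos = 5, neg = 4, p = 1.000000, fail to reject H0.


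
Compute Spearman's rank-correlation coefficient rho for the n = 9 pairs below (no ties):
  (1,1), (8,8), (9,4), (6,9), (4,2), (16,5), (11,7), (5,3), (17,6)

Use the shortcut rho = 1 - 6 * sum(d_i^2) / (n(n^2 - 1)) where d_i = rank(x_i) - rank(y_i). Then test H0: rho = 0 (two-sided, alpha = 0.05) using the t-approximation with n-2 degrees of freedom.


Step 1: Rank x and y separately (midranks; no ties here).
rank(x): 1->1, 8->5, 9->6, 6->4, 4->2, 16->8, 11->7, 5->3, 17->9
rank(y): 1->1, 8->8, 4->4, 9->9, 2->2, 5->5, 7->7, 3->3, 6->6
Step 2: d_i = R_x(i) - R_y(i); compute d_i^2.
  (1-1)^2=0, (5-8)^2=9, (6-4)^2=4, (4-9)^2=25, (2-2)^2=0, (8-5)^2=9, (7-7)^2=0, (3-3)^2=0, (9-6)^2=9
sum(d^2) = 56.
Step 3: rho = 1 - 6*56 / (9*(9^2 - 1)) = 1 - 336/720 = 0.533333.
Step 4: Under H0, t = rho * sqrt((n-2)/(1-rho^2)) = 1.6681 ~ t(7).
Step 5: Two-sided p-value from the t-distribution with 7 df = 0.139227.
Step 6: alpha = 0.05. fail to reject H0.

rho = 0.5333, p = 0.139227, fail to reject H0 at alpha = 0.05.


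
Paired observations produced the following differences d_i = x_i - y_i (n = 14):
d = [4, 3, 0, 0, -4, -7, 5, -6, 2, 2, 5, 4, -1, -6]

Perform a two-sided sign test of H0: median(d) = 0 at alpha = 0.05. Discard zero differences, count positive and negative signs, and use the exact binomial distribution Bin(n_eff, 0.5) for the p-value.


Step 1: Discard zero differences. Original n = 14; n_eff = number of nonzero differences = 12.
Nonzero differences (with sign): +4, +3, -4, -7, +5, -6, +2, +2, +5, +4, -1, -6
Step 2: Count signs: positive = 7, negative = 5.
Step 3: Under H0: P(positive) = 0.5, so the number of positives S ~ Bin(12, 0.5).
Step 4: Two-sided exact p-value = sum of Bin(12,0.5) probabilities at or below the observed probability = 0.774414.
Step 5: alpha = 0.05. fail to reject H0.

n_eff = 12, pos = 7, neg = 5, p = 0.774414, fail to reject H0.


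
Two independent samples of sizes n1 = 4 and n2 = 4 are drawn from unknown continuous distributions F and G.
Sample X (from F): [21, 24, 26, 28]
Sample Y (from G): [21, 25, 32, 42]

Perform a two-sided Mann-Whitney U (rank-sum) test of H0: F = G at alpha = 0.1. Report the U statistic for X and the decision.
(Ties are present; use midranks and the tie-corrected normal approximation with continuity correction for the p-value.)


Step 1: Combine and sort all 8 observations; assign midranks.
sorted (value, group): (21,X), (21,Y), (24,X), (25,Y), (26,X), (28,X), (32,Y), (42,Y)
ranks: 21->1.5, 21->1.5, 24->3, 25->4, 26->5, 28->6, 32->7, 42->8
Step 2: Rank sum for X: R1 = 1.5 + 3 + 5 + 6 = 15.5.
Step 3: U_X = R1 - n1(n1+1)/2 = 15.5 - 4*5/2 = 15.5 - 10 = 5.5.
       U_Y = n1*n2 - U_X = 16 - 5.5 = 10.5.
Step 4: Ties are present, so use the tie-corrected normal approximation (with continuity correction) for the p-value.
Step 5: p-value = 0.561363; compare to alpha = 0.1. fail to reject H0.

U_X = 5.5, p = 0.561363, fail to reject H0 at alpha = 0.1.


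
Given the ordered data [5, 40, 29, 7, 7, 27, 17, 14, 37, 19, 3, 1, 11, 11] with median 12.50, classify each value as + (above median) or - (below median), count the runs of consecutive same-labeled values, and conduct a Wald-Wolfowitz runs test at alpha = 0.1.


Step 1: Compute median = 12.50; label A = above, B = below.
Labels in order: BAABBAAAAABBBB  (n_A = 7, n_B = 7)
Step 2: Count runs R = 5.
Step 3: Under H0 (random ordering), E[R] = 2*n_A*n_B/(n_A+n_B) + 1 = 2*7*7/14 + 1 = 8.0000.
        Var[R] = 2*n_A*n_B*(2*n_A*n_B - n_A - n_B) / ((n_A+n_B)^2 * (n_A+n_B-1)) = 8232/2548 = 3.2308.
        SD[R] = 1.7974.
Step 4: Continuity-corrected z = (R + 0.5 - E[R]) / SD[R] = (5 + 0.5 - 8.0000) / 1.7974 = -1.3909.
Step 5: Two-sided p-value via normal approximation = 2*(1 - Phi(|z|)) = 0.164264.
Step 6: alpha = 0.1. fail to reject H0.

R = 5, z = -1.3909, p = 0.164264, fail to reject H0.


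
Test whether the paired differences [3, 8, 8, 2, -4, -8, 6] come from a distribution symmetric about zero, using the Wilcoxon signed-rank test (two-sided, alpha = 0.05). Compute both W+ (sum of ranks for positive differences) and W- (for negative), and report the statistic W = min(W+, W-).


Step 1: Drop any zero differences (none here) and take |d_i|.
|d| = [3, 8, 8, 2, 4, 8, 6]
Step 2: Midrank |d_i| (ties get averaged ranks).
ranks: |3|->2, |8|->6, |8|->6, |2|->1, |4|->3, |8|->6, |6|->4
Step 3: Attach original signs; sum ranks with positive sign and with negative sign.
W+ = 2 + 6 + 6 + 1 + 4 = 19
W- = 3 + 6 = 9
(Check: W+ + W- = 28 should equal n(n+1)/2 = 28.)
Step 4: Test statistic W = min(W+, W-) = 9.
Step 5: Ties in |d|, so use the tie-corrected normal approximation.
        E[W] = n(n+1)/4 = 7*8/4 = 14.
        Tie groups: |d|=8 (t=3); sum(t^3 - t) = 24.
        Var[W] = n(n+1)(2n+1)/24 - sum(t^3-t)/48 = 840/24 - 24/48 = 34.5.
        z = (W - E[W]) / sqrt(Var[W]) = (9 - 14) / 5.8737 = -0.8513.
        Two-sided p = 2*Phi(z) = 0.394627.
Step 6: alpha = 0.05. fail to reject H0.

W+ = 19, W- = 9, W = min = 9, p = 0.394627, fail to reject H0.


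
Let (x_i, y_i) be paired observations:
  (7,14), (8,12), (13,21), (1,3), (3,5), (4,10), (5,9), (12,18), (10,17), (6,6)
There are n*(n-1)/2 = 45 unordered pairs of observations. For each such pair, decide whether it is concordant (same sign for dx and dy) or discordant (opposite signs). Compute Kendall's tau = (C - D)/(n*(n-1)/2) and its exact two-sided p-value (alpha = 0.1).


Step 1: Enumerate the 45 unordered pairs (i,j) with i<j and classify each by sign(x_j-x_i) * sign(y_j-y_i).
  (1,2):dx=+1,dy=-2->D; (1,3):dx=+6,dy=+7->C; (1,4):dx=-6,dy=-11->C; (1,5):dx=-4,dy=-9->C
  (1,6):dx=-3,dy=-4->C; (1,7):dx=-2,dy=-5->C; (1,8):dx=+5,dy=+4->C; (1,9):dx=+3,dy=+3->C
  (1,10):dx=-1,dy=-8->C; (2,3):dx=+5,dy=+9->C; (2,4):dx=-7,dy=-9->C; (2,5):dx=-5,dy=-7->C
  (2,6):dx=-4,dy=-2->C; (2,7):dx=-3,dy=-3->C; (2,8):dx=+4,dy=+6->C; (2,9):dx=+2,dy=+5->C
  (2,10):dx=-2,dy=-6->C; (3,4):dx=-12,dy=-18->C; (3,5):dx=-10,dy=-16->C; (3,6):dx=-9,dy=-11->C
  (3,7):dx=-8,dy=-12->C; (3,8):dx=-1,dy=-3->C; (3,9):dx=-3,dy=-4->C; (3,10):dx=-7,dy=-15->C
  (4,5):dx=+2,dy=+2->C; (4,6):dx=+3,dy=+7->C; (4,7):dx=+4,dy=+6->C; (4,8):dx=+11,dy=+15->C
  (4,9):dx=+9,dy=+14->C; (4,10):dx=+5,dy=+3->C; (5,6):dx=+1,dy=+5->C; (5,7):dx=+2,dy=+4->C
  (5,8):dx=+9,dy=+13->C; (5,9):dx=+7,dy=+12->C; (5,10):dx=+3,dy=+1->C; (6,7):dx=+1,dy=-1->D
  (6,8):dx=+8,dy=+8->C; (6,9):dx=+6,dy=+7->C; (6,10):dx=+2,dy=-4->D; (7,8):dx=+7,dy=+9->C
  (7,9):dx=+5,dy=+8->C; (7,10):dx=+1,dy=-3->D; (8,9):dx=-2,dy=-1->C; (8,10):dx=-6,dy=-12->C
  (9,10):dx=-4,dy=-11->C
Step 2: C = 41, D = 4, total pairs = 45.
Step 3: tau = (C - D)/(n(n-1)/2) = (41 - 4)/45 = 0.822222.
Step 4: Exact two-sided p-value (enumerate n! = 3628800 permutations of y under H0): p = 0.000358.
Step 5: alpha = 0.1. reject H0.

tau_b = 0.8222 (C=41, D=4), p = 0.000358, reject H0.


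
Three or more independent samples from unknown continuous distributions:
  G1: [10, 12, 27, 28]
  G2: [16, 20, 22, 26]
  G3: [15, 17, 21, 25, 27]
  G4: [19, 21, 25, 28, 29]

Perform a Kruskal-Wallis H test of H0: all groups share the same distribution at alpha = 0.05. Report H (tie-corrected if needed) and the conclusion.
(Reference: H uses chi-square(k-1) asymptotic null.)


Step 1: Combine all N = 18 observations and assign midranks.
sorted (value, group, rank): (10,G1,1), (12,G1,2), (15,G3,3), (16,G2,4), (17,G3,5), (19,G4,6), (20,G2,7), (21,G3,8.5), (21,G4,8.5), (22,G2,10), (25,G3,11.5), (25,G4,11.5), (26,G2,13), (27,G1,14.5), (27,G3,14.5), (28,G1,16.5), (28,G4,16.5), (29,G4,18)
Step 2: Sum ranks within each group.
R_1 = 34 (n_1 = 4)
R_2 = 34 (n_2 = 4)
R_3 = 42.5 (n_3 = 5)
R_4 = 60.5 (n_4 = 5)
Step 3: H = 12/(N(N+1)) * sum(R_i^2/n_i) - 3(N+1)
     = 12/(18*19) * (34^2/4 + 34^2/4 + 42.5^2/5 + 60.5^2/5) - 3*19
     = 0.035088 * 1671.3 - 57
     = 1.642105.
Step 4: Ties present; correction factor C = 1 - 24/(18^3 - 18) = 0.995872. Corrected H = 1.642105 / 0.995872 = 1.648912.
Step 5: Under H0, H ~ chi^2(3); p-value = 0.648351.
Step 6: alpha = 0.05. fail to reject H0.

H = 1.6489, df = 3, p = 0.648351, fail to reject H0.


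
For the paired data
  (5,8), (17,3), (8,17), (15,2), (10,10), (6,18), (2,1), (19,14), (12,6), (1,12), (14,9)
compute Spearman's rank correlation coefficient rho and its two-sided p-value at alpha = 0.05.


Step 1: Rank x and y separately (midranks; no ties here).
rank(x): 5->3, 17->10, 8->5, 15->9, 10->6, 6->4, 2->2, 19->11, 12->7, 1->1, 14->8
rank(y): 8->5, 3->3, 17->10, 2->2, 10->7, 18->11, 1->1, 14->9, 6->4, 12->8, 9->6
Step 2: d_i = R_x(i) - R_y(i); compute d_i^2.
  (3-5)^2=4, (10-3)^2=49, (5-10)^2=25, (9-2)^2=49, (6-7)^2=1, (4-11)^2=49, (2-1)^2=1, (11-9)^2=4, (7-4)^2=9, (1-8)^2=49, (8-6)^2=4
sum(d^2) = 244.
Step 3: rho = 1 - 6*244 / (11*(11^2 - 1)) = 1 - 1464/1320 = -0.109091.
Step 4: Under H0, t = rho * sqrt((n-2)/(1-rho^2)) = -0.3292 ~ t(9).
Step 5: Two-sided p-value from the t-distribution with 9 df = 0.749509.
Step 6: alpha = 0.05. fail to reject H0.

rho = -0.1091, p = 0.749509, fail to reject H0 at alpha = 0.05.


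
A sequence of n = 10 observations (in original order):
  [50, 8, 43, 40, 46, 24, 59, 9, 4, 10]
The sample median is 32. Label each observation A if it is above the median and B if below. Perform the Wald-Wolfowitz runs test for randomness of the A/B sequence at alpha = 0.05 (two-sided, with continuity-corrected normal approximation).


Step 1: Compute median = 32; label A = above, B = below.
Labels in order: ABAAABABBB  (n_A = 5, n_B = 5)
Step 2: Count runs R = 6.
Step 3: Under H0 (random ordering), E[R] = 2*n_A*n_B/(n_A+n_B) + 1 = 2*5*5/10 + 1 = 6.0000.
        Var[R] = 2*n_A*n_B*(2*n_A*n_B - n_A - n_B) / ((n_A+n_B)^2 * (n_A+n_B-1)) = 2000/900 = 2.2222.
        SD[R] = 1.4907.
Step 4: R = E[R], so z = 0 with no continuity correction.
Step 5: Two-sided p-value via normal approximation = 2*(1 - Phi(|z|)) = 1.000000.
Step 6: alpha = 0.05. fail to reject H0.

R = 6, z = 0.0000, p = 1.000000, fail to reject H0.


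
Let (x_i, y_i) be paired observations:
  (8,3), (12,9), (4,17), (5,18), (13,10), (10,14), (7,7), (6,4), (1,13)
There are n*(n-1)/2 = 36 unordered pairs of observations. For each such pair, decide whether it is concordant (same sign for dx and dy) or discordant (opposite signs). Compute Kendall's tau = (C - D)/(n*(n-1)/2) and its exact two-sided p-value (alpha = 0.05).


Step 1: Enumerate the 36 unordered pairs (i,j) with i<j and classify each by sign(x_j-x_i) * sign(y_j-y_i).
  (1,2):dx=+4,dy=+6->C; (1,3):dx=-4,dy=+14->D; (1,4):dx=-3,dy=+15->D; (1,5):dx=+5,dy=+7->C
  (1,6):dx=+2,dy=+11->C; (1,7):dx=-1,dy=+4->D; (1,8):dx=-2,dy=+1->D; (1,9):dx=-7,dy=+10->D
  (2,3):dx=-8,dy=+8->D; (2,4):dx=-7,dy=+9->D; (2,5):dx=+1,dy=+1->C; (2,6):dx=-2,dy=+5->D
  (2,7):dx=-5,dy=-2->C; (2,8):dx=-6,dy=-5->C; (2,9):dx=-11,dy=+4->D; (3,4):dx=+1,dy=+1->C
  (3,5):dx=+9,dy=-7->D; (3,6):dx=+6,dy=-3->D; (3,7):dx=+3,dy=-10->D; (3,8):dx=+2,dy=-13->D
  (3,9):dx=-3,dy=-4->C; (4,5):dx=+8,dy=-8->D; (4,6):dx=+5,dy=-4->D; (4,7):dx=+2,dy=-11->D
  (4,8):dx=+1,dy=-14->D; (4,9):dx=-4,dy=-5->C; (5,6):dx=-3,dy=+4->D; (5,7):dx=-6,dy=-3->C
  (5,8):dx=-7,dy=-6->C; (5,9):dx=-12,dy=+3->D; (6,7):dx=-3,dy=-7->C; (6,8):dx=-4,dy=-10->C
  (6,9):dx=-9,dy=-1->C; (7,8):dx=-1,dy=-3->C; (7,9):dx=-6,dy=+6->D; (8,9):dx=-5,dy=+9->D
Step 2: C = 15, D = 21, total pairs = 36.
Step 3: tau = (C - D)/(n(n-1)/2) = (15 - 21)/36 = -0.166667.
Step 4: Exact two-sided p-value (enumerate n! = 362880 permutations of y under H0): p = 0.612202.
Step 5: alpha = 0.05. fail to reject H0.

tau_b = -0.1667 (C=15, D=21), p = 0.612202, fail to reject H0.


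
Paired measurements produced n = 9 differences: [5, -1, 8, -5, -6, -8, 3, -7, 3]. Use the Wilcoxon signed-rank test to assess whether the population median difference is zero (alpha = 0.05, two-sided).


Step 1: Drop any zero differences (none here) and take |d_i|.
|d| = [5, 1, 8, 5, 6, 8, 3, 7, 3]
Step 2: Midrank |d_i| (ties get averaged ranks).
ranks: |5|->4.5, |1|->1, |8|->8.5, |5|->4.5, |6|->6, |8|->8.5, |3|->2.5, |7|->7, |3|->2.5
Step 3: Attach original signs; sum ranks with positive sign and with negative sign.
W+ = 4.5 + 8.5 + 2.5 + 2.5 = 18
W- = 1 + 4.5 + 6 + 8.5 + 7 = 27
(Check: W+ + W- = 45 should equal n(n+1)/2 = 45.)
Step 4: Test statistic W = min(W+, W-) = 18.
Step 5: Ties in |d|, so use the tie-corrected normal approximation.
        E[W] = n(n+1)/4 = 9*10/4 = 22.5.
        Tie groups: |d|=3 (t=2), |d|=5 (t=2), |d|=8 (t=2); sum(t^3 - t) = 18.
        Var[W] = n(n+1)(2n+1)/24 - sum(t^3-t)/48 = 1710/24 - 18/48 = 70.875.
        z = (W - E[W]) / sqrt(Var[W]) = (18 - 22.5) / 8.4187 = -0.5345.
        Two-sided p = 2*Phi(z) = 0.592980.
Step 6: alpha = 0.05. fail to reject H0.

W+ = 18, W- = 27, W = min = 18, p = 0.592980, fail to reject H0.


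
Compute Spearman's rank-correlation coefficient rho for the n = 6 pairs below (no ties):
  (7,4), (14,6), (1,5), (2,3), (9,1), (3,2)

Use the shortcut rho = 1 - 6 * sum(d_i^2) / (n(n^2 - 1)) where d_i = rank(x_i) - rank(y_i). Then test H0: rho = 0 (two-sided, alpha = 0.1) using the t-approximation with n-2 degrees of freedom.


Step 1: Rank x and y separately (midranks; no ties here).
rank(x): 7->4, 14->6, 1->1, 2->2, 9->5, 3->3
rank(y): 4->4, 6->6, 5->5, 3->3, 1->1, 2->2
Step 2: d_i = R_x(i) - R_y(i); compute d_i^2.
  (4-4)^2=0, (6-6)^2=0, (1-5)^2=16, (2-3)^2=1, (5-1)^2=16, (3-2)^2=1
sum(d^2) = 34.
Step 3: rho = 1 - 6*34 / (6*(6^2 - 1)) = 1 - 204/210 = 0.028571.
Step 4: Under H0, t = rho * sqrt((n-2)/(1-rho^2)) = 0.0572 ~ t(4).
Step 5: Two-sided p-value from the t-distribution with 4 df = 0.957155.
Step 6: alpha = 0.1. fail to reject H0.

rho = 0.0286, p = 0.957155, fail to reject H0 at alpha = 0.1.


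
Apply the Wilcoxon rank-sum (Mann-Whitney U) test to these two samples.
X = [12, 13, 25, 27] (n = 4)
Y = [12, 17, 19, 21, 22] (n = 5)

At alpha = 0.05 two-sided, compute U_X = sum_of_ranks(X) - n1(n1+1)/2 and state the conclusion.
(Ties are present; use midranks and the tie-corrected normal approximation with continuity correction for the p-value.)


Step 1: Combine and sort all 9 observations; assign midranks.
sorted (value, group): (12,X), (12,Y), (13,X), (17,Y), (19,Y), (21,Y), (22,Y), (25,X), (27,X)
ranks: 12->1.5, 12->1.5, 13->3, 17->4, 19->5, 21->6, 22->7, 25->8, 27->9
Step 2: Rank sum for X: R1 = 1.5 + 3 + 8 + 9 = 21.5.
Step 3: U_X = R1 - n1(n1+1)/2 = 21.5 - 4*5/2 = 21.5 - 10 = 11.5.
       U_Y = n1*n2 - U_X = 20 - 11.5 = 8.5.
Step 4: Ties are present, so use the tie-corrected normal approximation (with continuity correction) for the p-value.
Step 5: p-value = 0.805701; compare to alpha = 0.05. fail to reject H0.

U_X = 11.5, p = 0.805701, fail to reject H0 at alpha = 0.05.


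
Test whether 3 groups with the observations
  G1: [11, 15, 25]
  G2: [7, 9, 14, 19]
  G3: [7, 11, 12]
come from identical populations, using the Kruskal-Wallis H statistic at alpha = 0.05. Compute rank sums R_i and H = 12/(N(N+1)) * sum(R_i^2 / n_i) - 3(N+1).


Step 1: Combine all N = 10 observations and assign midranks.
sorted (value, group, rank): (7,G2,1.5), (7,G3,1.5), (9,G2,3), (11,G1,4.5), (11,G3,4.5), (12,G3,6), (14,G2,7), (15,G1,8), (19,G2,9), (25,G1,10)
Step 2: Sum ranks within each group.
R_1 = 22.5 (n_1 = 3)
R_2 = 20.5 (n_2 = 4)
R_3 = 12 (n_3 = 3)
Step 3: H = 12/(N(N+1)) * sum(R_i^2/n_i) - 3(N+1)
     = 12/(10*11) * (22.5^2/3 + 20.5^2/4 + 12^2/3) - 3*11
     = 0.109091 * 321.812 - 33
     = 2.106818.
Step 4: Ties present; correction factor C = 1 - 12/(10^3 - 10) = 0.987879. Corrected H = 2.106818 / 0.987879 = 2.132669.
Step 5: Under H0, H ~ chi^2(2); p-value = 0.344268.
Step 6: alpha = 0.05. fail to reject H0.

H = 2.1327, df = 2, p = 0.344268, fail to reject H0.


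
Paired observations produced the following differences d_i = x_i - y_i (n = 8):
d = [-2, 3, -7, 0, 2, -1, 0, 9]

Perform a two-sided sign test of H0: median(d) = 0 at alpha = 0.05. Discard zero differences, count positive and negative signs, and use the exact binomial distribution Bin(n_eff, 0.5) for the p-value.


Step 1: Discard zero differences. Original n = 8; n_eff = number of nonzero differences = 6.
Nonzero differences (with sign): -2, +3, -7, +2, -1, +9
Step 2: Count signs: positive = 3, negative = 3.
Step 3: Under H0: P(positive) = 0.5, so the number of positives S ~ Bin(6, 0.5).
Step 4: Two-sided exact p-value = sum of Bin(6,0.5) probabilities at or below the observed probability = 1.000000.
Step 5: alpha = 0.05. fail to reject H0.

n_eff = 6, pos = 3, neg = 3, p = 1.000000, fail to reject H0.


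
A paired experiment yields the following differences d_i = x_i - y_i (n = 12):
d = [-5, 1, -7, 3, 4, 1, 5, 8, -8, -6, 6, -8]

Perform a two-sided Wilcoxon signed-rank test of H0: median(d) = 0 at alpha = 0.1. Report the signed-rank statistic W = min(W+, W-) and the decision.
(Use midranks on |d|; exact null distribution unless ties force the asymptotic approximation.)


Step 1: Drop any zero differences (none here) and take |d_i|.
|d| = [5, 1, 7, 3, 4, 1, 5, 8, 8, 6, 6, 8]
Step 2: Midrank |d_i| (ties get averaged ranks).
ranks: |5|->5.5, |1|->1.5, |7|->9, |3|->3, |4|->4, |1|->1.5, |5|->5.5, |8|->11, |8|->11, |6|->7.5, |6|->7.5, |8|->11
Step 3: Attach original signs; sum ranks with positive sign and with negative sign.
W+ = 1.5 + 3 + 4 + 1.5 + 5.5 + 11 + 7.5 = 34
W- = 5.5 + 9 + 11 + 7.5 + 11 = 44
(Check: W+ + W- = 78 should equal n(n+1)/2 = 78.)
Step 4: Test statistic W = min(W+, W-) = 34.
Step 5: Ties in |d|, so use the tie-corrected normal approximation.
        E[W] = n(n+1)/4 = 12*13/4 = 39.
        Tie groups: |d|=1 (t=2), |d|=5 (t=2), |d|=6 (t=2), |d|=8 (t=3); sum(t^3 - t) = 42.
        Var[W] = n(n+1)(2n+1)/24 - sum(t^3-t)/48 = 3900/24 - 42/48 = 161.625.
        z = (W - E[W]) / sqrt(Var[W]) = (34 - 39) / 12.7132 = -0.3933.
        Two-sided p = 2*Phi(z) = 0.694103.
Step 6: alpha = 0.1. fail to reject H0.

W+ = 34, W- = 44, W = min = 34, p = 0.694103, fail to reject H0.


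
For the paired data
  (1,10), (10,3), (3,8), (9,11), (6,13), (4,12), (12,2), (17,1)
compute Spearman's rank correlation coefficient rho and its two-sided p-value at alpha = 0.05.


Step 1: Rank x and y separately (midranks; no ties here).
rank(x): 1->1, 10->6, 3->2, 9->5, 6->4, 4->3, 12->7, 17->8
rank(y): 10->5, 3->3, 8->4, 11->6, 13->8, 12->7, 2->2, 1->1
Step 2: d_i = R_x(i) - R_y(i); compute d_i^2.
  (1-5)^2=16, (6-3)^2=9, (2-4)^2=4, (5-6)^2=1, (4-8)^2=16, (3-7)^2=16, (7-2)^2=25, (8-1)^2=49
sum(d^2) = 136.
Step 3: rho = 1 - 6*136 / (8*(8^2 - 1)) = 1 - 816/504 = -0.619048.
Step 4: Under H0, t = rho * sqrt((n-2)/(1-rho^2)) = -1.9308 ~ t(6).
Step 5: Two-sided p-value from the t-distribution with 6 df = 0.101733.
Step 6: alpha = 0.05. fail to reject H0.

rho = -0.6190, p = 0.101733, fail to reject H0 at alpha = 0.05.


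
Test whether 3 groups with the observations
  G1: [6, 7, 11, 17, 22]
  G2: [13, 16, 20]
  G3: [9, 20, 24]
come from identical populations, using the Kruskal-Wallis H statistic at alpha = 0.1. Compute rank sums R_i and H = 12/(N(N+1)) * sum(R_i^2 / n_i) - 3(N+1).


Step 1: Combine all N = 11 observations and assign midranks.
sorted (value, group, rank): (6,G1,1), (7,G1,2), (9,G3,3), (11,G1,4), (13,G2,5), (16,G2,6), (17,G1,7), (20,G2,8.5), (20,G3,8.5), (22,G1,10), (24,G3,11)
Step 2: Sum ranks within each group.
R_1 = 24 (n_1 = 5)
R_2 = 19.5 (n_2 = 3)
R_3 = 22.5 (n_3 = 3)
Step 3: H = 12/(N(N+1)) * sum(R_i^2/n_i) - 3(N+1)
     = 12/(11*12) * (24^2/5 + 19.5^2/3 + 22.5^2/3) - 3*12
     = 0.090909 * 410.7 - 36
     = 1.336364.
Step 4: Ties present; correction factor C = 1 - 6/(11^3 - 11) = 0.995455. Corrected H = 1.336364 / 0.995455 = 1.342466.
Step 5: Under H0, H ~ chi^2(2); p-value = 0.511078.
Step 6: alpha = 0.1. fail to reject H0.

H = 1.3425, df = 2, p = 0.511078, fail to reject H0.


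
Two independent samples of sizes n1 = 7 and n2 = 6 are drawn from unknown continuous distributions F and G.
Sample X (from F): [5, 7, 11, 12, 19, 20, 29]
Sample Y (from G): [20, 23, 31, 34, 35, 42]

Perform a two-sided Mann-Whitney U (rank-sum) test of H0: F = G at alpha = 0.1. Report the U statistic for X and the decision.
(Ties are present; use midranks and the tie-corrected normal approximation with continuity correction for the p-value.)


Step 1: Combine and sort all 13 observations; assign midranks.
sorted (value, group): (5,X), (7,X), (11,X), (12,X), (19,X), (20,X), (20,Y), (23,Y), (29,X), (31,Y), (34,Y), (35,Y), (42,Y)
ranks: 5->1, 7->2, 11->3, 12->4, 19->5, 20->6.5, 20->6.5, 23->8, 29->9, 31->10, 34->11, 35->12, 42->13
Step 2: Rank sum for X: R1 = 1 + 2 + 3 + 4 + 5 + 6.5 + 9 = 30.5.
Step 3: U_X = R1 - n1(n1+1)/2 = 30.5 - 7*8/2 = 30.5 - 28 = 2.5.
       U_Y = n1*n2 - U_X = 42 - 2.5 = 39.5.
Step 4: Ties are present, so use the tie-corrected normal approximation (with continuity correction) for the p-value.
Step 5: p-value = 0.010025; compare to alpha = 0.1. reject H0.

U_X = 2.5, p = 0.010025, reject H0 at alpha = 0.1.


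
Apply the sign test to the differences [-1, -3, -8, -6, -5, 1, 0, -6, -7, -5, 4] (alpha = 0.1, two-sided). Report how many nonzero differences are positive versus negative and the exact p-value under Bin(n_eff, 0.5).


Step 1: Discard zero differences. Original n = 11; n_eff = number of nonzero differences = 10.
Nonzero differences (with sign): -1, -3, -8, -6, -5, +1, -6, -7, -5, +4
Step 2: Count signs: positive = 2, negative = 8.
Step 3: Under H0: P(positive) = 0.5, so the number of positives S ~ Bin(10, 0.5).
Step 4: Two-sided exact p-value = sum of Bin(10,0.5) probabilities at or below the observed probability = 0.109375.
Step 5: alpha = 0.1. fail to reject H0.

n_eff = 10, pos = 2, neg = 8, p = 0.109375, fail to reject H0.


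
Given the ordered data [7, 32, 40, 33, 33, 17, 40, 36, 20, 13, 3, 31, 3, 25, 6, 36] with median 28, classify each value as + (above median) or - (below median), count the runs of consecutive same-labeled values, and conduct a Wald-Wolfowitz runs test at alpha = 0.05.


Step 1: Compute median = 28; label A = above, B = below.
Labels in order: BAAAABAABBBABBBA  (n_A = 8, n_B = 8)
Step 2: Count runs R = 8.
Step 3: Under H0 (random ordering), E[R] = 2*n_A*n_B/(n_A+n_B) + 1 = 2*8*8/16 + 1 = 9.0000.
        Var[R] = 2*n_A*n_B*(2*n_A*n_B - n_A - n_B) / ((n_A+n_B)^2 * (n_A+n_B-1)) = 14336/3840 = 3.7333.
        SD[R] = 1.9322.
Step 4: Continuity-corrected z = (R + 0.5 - E[R]) / SD[R] = (8 + 0.5 - 9.0000) / 1.9322 = -0.2588.
Step 5: Two-sided p-value via normal approximation = 2*(1 - Phi(|z|)) = 0.795809.
Step 6: alpha = 0.05. fail to reject H0.

R = 8, z = -0.2588, p = 0.795809, fail to reject H0.


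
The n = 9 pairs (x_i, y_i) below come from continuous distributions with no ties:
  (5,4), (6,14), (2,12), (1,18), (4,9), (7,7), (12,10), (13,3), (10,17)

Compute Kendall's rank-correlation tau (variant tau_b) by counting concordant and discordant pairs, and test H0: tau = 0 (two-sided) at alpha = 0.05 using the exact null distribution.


Step 1: Enumerate the 36 unordered pairs (i,j) with i<j and classify each by sign(x_j-x_i) * sign(y_j-y_i).
  (1,2):dx=+1,dy=+10->C; (1,3):dx=-3,dy=+8->D; (1,4):dx=-4,dy=+14->D; (1,5):dx=-1,dy=+5->D
  (1,6):dx=+2,dy=+3->C; (1,7):dx=+7,dy=+6->C; (1,8):dx=+8,dy=-1->D; (1,9):dx=+5,dy=+13->C
  (2,3):dx=-4,dy=-2->C; (2,4):dx=-5,dy=+4->D; (2,5):dx=-2,dy=-5->C; (2,6):dx=+1,dy=-7->D
  (2,7):dx=+6,dy=-4->D; (2,8):dx=+7,dy=-11->D; (2,9):dx=+4,dy=+3->C; (3,4):dx=-1,dy=+6->D
  (3,5):dx=+2,dy=-3->D; (3,6):dx=+5,dy=-5->D; (3,7):dx=+10,dy=-2->D; (3,8):dx=+11,dy=-9->D
  (3,9):dx=+8,dy=+5->C; (4,5):dx=+3,dy=-9->D; (4,6):dx=+6,dy=-11->D; (4,7):dx=+11,dy=-8->D
  (4,8):dx=+12,dy=-15->D; (4,9):dx=+9,dy=-1->D; (5,6):dx=+3,dy=-2->D; (5,7):dx=+8,dy=+1->C
  (5,8):dx=+9,dy=-6->D; (5,9):dx=+6,dy=+8->C; (6,7):dx=+5,dy=+3->C; (6,8):dx=+6,dy=-4->D
  (6,9):dx=+3,dy=+10->C; (7,8):dx=+1,dy=-7->D; (7,9):dx=-2,dy=+7->D; (8,9):dx=-3,dy=+14->D
Step 2: C = 12, D = 24, total pairs = 36.
Step 3: tau = (C - D)/(n(n-1)/2) = (12 - 24)/36 = -0.333333.
Step 4: Exact two-sided p-value (enumerate n! = 362880 permutations of y under H0): p = 0.259518.
Step 5: alpha = 0.05. fail to reject H0.

tau_b = -0.3333 (C=12, D=24), p = 0.259518, fail to reject H0.


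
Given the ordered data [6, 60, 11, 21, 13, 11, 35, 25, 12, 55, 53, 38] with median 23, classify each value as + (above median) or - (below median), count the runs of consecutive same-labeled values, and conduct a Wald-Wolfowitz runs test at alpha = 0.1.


Step 1: Compute median = 23; label A = above, B = below.
Labels in order: BABBBBAABAAA  (n_A = 6, n_B = 6)
Step 2: Count runs R = 6.
Step 3: Under H0 (random ordering), E[R] = 2*n_A*n_B/(n_A+n_B) + 1 = 2*6*6/12 + 1 = 7.0000.
        Var[R] = 2*n_A*n_B*(2*n_A*n_B - n_A - n_B) / ((n_A+n_B)^2 * (n_A+n_B-1)) = 4320/1584 = 2.7273.
        SD[R] = 1.6514.
Step 4: Continuity-corrected z = (R + 0.5 - E[R]) / SD[R] = (6 + 0.5 - 7.0000) / 1.6514 = -0.3028.
Step 5: Two-sided p-value via normal approximation = 2*(1 - Phi(|z|)) = 0.762069.
Step 6: alpha = 0.1. fail to reject H0.

R = 6, z = -0.3028, p = 0.762069, fail to reject H0.


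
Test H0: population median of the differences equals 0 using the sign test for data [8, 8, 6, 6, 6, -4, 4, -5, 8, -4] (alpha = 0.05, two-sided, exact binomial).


Step 1: Discard zero differences. Original n = 10; n_eff = number of nonzero differences = 10.
Nonzero differences (with sign): +8, +8, +6, +6, +6, -4, +4, -5, +8, -4
Step 2: Count signs: positive = 7, negative = 3.
Step 3: Under H0: P(positive) = 0.5, so the number of positives S ~ Bin(10, 0.5).
Step 4: Two-sided exact p-value = sum of Bin(10,0.5) probabilities at or below the observed probability = 0.343750.
Step 5: alpha = 0.05. fail to reject H0.

n_eff = 10, pos = 7, neg = 3, p = 0.343750, fail to reject H0.
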